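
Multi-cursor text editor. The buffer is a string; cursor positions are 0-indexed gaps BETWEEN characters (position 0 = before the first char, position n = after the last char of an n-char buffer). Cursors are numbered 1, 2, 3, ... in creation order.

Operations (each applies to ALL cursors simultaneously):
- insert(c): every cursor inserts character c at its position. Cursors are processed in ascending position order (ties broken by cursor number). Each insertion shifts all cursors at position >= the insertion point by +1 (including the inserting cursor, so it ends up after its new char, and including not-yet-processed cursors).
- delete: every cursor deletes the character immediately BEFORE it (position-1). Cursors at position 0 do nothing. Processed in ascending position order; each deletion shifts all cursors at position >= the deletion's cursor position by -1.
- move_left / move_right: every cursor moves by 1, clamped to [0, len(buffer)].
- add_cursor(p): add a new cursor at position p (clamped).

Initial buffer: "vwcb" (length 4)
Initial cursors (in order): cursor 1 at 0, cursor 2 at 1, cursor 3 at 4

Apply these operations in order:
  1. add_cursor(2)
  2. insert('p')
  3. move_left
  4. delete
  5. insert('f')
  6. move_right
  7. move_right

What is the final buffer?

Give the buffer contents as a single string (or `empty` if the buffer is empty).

Answer: fpfpfpcfp

Derivation:
After op 1 (add_cursor(2)): buffer="vwcb" (len 4), cursors c1@0 c2@1 c4@2 c3@4, authorship ....
After op 2 (insert('p')): buffer="pvpwpcbp" (len 8), cursors c1@1 c2@3 c4@5 c3@8, authorship 1.2.4..3
After op 3 (move_left): buffer="pvpwpcbp" (len 8), cursors c1@0 c2@2 c4@4 c3@7, authorship 1.2.4..3
After op 4 (delete): buffer="pppcp" (len 5), cursors c1@0 c2@1 c4@2 c3@4, authorship 124.3
After op 5 (insert('f')): buffer="fpfpfpcfp" (len 9), cursors c1@1 c2@3 c4@5 c3@8, authorship 112244.33
After op 6 (move_right): buffer="fpfpfpcfp" (len 9), cursors c1@2 c2@4 c4@6 c3@9, authorship 112244.33
After op 7 (move_right): buffer="fpfpfpcfp" (len 9), cursors c1@3 c2@5 c4@7 c3@9, authorship 112244.33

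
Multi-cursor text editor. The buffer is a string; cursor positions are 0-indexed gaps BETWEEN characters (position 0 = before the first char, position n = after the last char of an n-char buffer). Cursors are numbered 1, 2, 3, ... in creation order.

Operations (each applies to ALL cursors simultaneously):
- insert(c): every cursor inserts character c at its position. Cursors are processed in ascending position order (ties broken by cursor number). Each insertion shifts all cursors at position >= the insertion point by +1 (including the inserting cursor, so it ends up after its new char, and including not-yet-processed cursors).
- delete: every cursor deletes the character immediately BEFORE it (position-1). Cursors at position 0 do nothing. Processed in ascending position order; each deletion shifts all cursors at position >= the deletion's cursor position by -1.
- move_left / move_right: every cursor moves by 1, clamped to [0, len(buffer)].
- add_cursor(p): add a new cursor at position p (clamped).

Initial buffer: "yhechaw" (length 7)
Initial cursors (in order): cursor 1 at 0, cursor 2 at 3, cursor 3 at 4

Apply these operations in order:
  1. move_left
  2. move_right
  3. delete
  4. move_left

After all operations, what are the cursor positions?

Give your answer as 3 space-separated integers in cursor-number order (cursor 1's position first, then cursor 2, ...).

Answer: 0 0 0

Derivation:
After op 1 (move_left): buffer="yhechaw" (len 7), cursors c1@0 c2@2 c3@3, authorship .......
After op 2 (move_right): buffer="yhechaw" (len 7), cursors c1@1 c2@3 c3@4, authorship .......
After op 3 (delete): buffer="hhaw" (len 4), cursors c1@0 c2@1 c3@1, authorship ....
After op 4 (move_left): buffer="hhaw" (len 4), cursors c1@0 c2@0 c3@0, authorship ....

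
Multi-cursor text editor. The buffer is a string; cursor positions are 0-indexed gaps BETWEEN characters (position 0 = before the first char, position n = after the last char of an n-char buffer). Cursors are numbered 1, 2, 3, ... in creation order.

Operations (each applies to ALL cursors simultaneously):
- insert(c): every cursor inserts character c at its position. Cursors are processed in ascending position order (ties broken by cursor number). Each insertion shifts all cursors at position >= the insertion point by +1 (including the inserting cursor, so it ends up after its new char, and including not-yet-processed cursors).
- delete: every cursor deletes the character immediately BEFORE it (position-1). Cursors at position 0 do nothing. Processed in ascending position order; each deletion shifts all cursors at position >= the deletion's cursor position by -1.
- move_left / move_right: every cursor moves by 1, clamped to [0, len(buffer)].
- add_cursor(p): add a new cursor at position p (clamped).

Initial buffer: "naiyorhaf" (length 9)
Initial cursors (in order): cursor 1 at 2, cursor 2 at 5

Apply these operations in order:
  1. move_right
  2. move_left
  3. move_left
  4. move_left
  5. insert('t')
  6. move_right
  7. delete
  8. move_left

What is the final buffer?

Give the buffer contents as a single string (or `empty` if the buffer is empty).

Answer: taitorhaf

Derivation:
After op 1 (move_right): buffer="naiyorhaf" (len 9), cursors c1@3 c2@6, authorship .........
After op 2 (move_left): buffer="naiyorhaf" (len 9), cursors c1@2 c2@5, authorship .........
After op 3 (move_left): buffer="naiyorhaf" (len 9), cursors c1@1 c2@4, authorship .........
After op 4 (move_left): buffer="naiyorhaf" (len 9), cursors c1@0 c2@3, authorship .........
After op 5 (insert('t')): buffer="tnaityorhaf" (len 11), cursors c1@1 c2@5, authorship 1...2......
After op 6 (move_right): buffer="tnaityorhaf" (len 11), cursors c1@2 c2@6, authorship 1...2......
After op 7 (delete): buffer="taitorhaf" (len 9), cursors c1@1 c2@4, authorship 1..2.....
After op 8 (move_left): buffer="taitorhaf" (len 9), cursors c1@0 c2@3, authorship 1..2.....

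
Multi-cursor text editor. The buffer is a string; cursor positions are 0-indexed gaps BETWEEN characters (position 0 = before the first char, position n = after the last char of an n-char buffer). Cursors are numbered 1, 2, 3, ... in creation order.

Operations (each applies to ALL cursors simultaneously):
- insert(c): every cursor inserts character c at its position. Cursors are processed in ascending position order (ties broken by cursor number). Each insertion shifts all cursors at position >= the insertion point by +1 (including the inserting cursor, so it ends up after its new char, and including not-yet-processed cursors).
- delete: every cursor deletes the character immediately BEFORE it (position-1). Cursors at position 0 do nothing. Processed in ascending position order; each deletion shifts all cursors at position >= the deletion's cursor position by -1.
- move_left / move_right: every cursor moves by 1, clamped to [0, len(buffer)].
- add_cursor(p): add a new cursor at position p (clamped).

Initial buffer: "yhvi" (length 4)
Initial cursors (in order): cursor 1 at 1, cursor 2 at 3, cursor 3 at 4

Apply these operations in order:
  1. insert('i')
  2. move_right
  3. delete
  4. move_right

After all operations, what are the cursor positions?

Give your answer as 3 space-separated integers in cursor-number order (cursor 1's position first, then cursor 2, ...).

After op 1 (insert('i')): buffer="yihviii" (len 7), cursors c1@2 c2@5 c3@7, authorship .1..2.3
After op 2 (move_right): buffer="yihviii" (len 7), cursors c1@3 c2@6 c3@7, authorship .1..2.3
After op 3 (delete): buffer="yivi" (len 4), cursors c1@2 c2@4 c3@4, authorship .1.2
After op 4 (move_right): buffer="yivi" (len 4), cursors c1@3 c2@4 c3@4, authorship .1.2

Answer: 3 4 4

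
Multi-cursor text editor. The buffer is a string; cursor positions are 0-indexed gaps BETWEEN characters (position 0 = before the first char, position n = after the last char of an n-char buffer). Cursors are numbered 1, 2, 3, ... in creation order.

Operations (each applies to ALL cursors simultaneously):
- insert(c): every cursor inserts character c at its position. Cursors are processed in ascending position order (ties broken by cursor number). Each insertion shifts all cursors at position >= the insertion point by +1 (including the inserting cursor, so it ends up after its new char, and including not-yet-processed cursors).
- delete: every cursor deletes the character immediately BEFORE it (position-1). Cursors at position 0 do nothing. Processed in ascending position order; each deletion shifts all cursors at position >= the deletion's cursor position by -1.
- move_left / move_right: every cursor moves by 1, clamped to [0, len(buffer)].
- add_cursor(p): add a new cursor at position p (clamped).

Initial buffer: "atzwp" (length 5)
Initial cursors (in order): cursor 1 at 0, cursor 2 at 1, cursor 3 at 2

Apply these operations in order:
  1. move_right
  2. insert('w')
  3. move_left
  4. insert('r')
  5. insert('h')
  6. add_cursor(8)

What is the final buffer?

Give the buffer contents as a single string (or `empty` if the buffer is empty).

Answer: arhwtrhwzrhwwp

Derivation:
After op 1 (move_right): buffer="atzwp" (len 5), cursors c1@1 c2@2 c3@3, authorship .....
After op 2 (insert('w')): buffer="awtwzwwp" (len 8), cursors c1@2 c2@4 c3@6, authorship .1.2.3..
After op 3 (move_left): buffer="awtwzwwp" (len 8), cursors c1@1 c2@3 c3@5, authorship .1.2.3..
After op 4 (insert('r')): buffer="arwtrwzrwwp" (len 11), cursors c1@2 c2@5 c3@8, authorship .11.22.33..
After op 5 (insert('h')): buffer="arhwtrhwzrhwwp" (len 14), cursors c1@3 c2@7 c3@11, authorship .111.222.333..
After op 6 (add_cursor(8)): buffer="arhwtrhwzrhwwp" (len 14), cursors c1@3 c2@7 c4@8 c3@11, authorship .111.222.333..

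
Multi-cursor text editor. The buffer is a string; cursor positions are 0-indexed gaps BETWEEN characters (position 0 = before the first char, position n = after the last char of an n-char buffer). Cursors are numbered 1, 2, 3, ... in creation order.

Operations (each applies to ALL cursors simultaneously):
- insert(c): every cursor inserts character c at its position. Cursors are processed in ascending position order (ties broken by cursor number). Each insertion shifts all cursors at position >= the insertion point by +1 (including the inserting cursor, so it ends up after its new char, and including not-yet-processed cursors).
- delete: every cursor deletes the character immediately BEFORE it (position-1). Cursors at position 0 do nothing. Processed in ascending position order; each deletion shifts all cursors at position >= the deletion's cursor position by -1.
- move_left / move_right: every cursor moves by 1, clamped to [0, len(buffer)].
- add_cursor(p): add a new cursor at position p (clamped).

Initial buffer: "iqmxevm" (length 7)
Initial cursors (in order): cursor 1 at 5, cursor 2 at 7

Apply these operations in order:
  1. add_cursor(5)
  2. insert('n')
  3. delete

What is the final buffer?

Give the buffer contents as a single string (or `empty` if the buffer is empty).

After op 1 (add_cursor(5)): buffer="iqmxevm" (len 7), cursors c1@5 c3@5 c2@7, authorship .......
After op 2 (insert('n')): buffer="iqmxennvmn" (len 10), cursors c1@7 c3@7 c2@10, authorship .....13..2
After op 3 (delete): buffer="iqmxevm" (len 7), cursors c1@5 c3@5 c2@7, authorship .......

Answer: iqmxevm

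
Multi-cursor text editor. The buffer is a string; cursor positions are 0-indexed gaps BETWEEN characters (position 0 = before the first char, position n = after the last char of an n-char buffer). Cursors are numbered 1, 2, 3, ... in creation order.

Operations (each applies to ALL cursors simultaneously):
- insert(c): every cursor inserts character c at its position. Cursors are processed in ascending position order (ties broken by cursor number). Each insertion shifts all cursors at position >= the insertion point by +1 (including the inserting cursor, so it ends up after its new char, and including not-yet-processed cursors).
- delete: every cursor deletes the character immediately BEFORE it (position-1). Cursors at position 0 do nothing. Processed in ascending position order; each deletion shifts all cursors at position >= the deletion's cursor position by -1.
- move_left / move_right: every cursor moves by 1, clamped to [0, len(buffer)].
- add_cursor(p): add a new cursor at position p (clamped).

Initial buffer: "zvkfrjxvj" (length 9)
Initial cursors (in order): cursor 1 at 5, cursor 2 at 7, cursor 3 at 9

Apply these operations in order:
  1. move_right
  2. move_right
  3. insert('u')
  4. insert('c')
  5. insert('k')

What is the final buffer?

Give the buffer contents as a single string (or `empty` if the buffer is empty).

Answer: zvkfrjxuckvjuucckk

Derivation:
After op 1 (move_right): buffer="zvkfrjxvj" (len 9), cursors c1@6 c2@8 c3@9, authorship .........
After op 2 (move_right): buffer="zvkfrjxvj" (len 9), cursors c1@7 c2@9 c3@9, authorship .........
After op 3 (insert('u')): buffer="zvkfrjxuvjuu" (len 12), cursors c1@8 c2@12 c3@12, authorship .......1..23
After op 4 (insert('c')): buffer="zvkfrjxucvjuucc" (len 15), cursors c1@9 c2@15 c3@15, authorship .......11..2323
After op 5 (insert('k')): buffer="zvkfrjxuckvjuucckk" (len 18), cursors c1@10 c2@18 c3@18, authorship .......111..232323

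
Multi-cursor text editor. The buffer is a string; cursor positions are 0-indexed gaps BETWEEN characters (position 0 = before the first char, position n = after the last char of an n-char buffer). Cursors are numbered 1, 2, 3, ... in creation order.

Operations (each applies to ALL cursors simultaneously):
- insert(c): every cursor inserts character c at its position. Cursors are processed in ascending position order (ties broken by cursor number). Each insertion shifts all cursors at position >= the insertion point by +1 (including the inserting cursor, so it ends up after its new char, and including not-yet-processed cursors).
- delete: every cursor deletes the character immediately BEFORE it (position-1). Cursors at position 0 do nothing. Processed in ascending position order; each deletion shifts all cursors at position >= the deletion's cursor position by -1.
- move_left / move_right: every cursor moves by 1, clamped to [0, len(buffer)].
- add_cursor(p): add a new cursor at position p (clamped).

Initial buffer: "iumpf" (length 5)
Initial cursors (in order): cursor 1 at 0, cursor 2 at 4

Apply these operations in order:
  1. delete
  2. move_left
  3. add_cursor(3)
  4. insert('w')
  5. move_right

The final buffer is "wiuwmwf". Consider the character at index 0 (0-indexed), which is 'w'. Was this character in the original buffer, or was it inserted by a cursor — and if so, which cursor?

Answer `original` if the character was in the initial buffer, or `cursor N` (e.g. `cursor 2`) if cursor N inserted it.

Answer: cursor 1

Derivation:
After op 1 (delete): buffer="iumf" (len 4), cursors c1@0 c2@3, authorship ....
After op 2 (move_left): buffer="iumf" (len 4), cursors c1@0 c2@2, authorship ....
After op 3 (add_cursor(3)): buffer="iumf" (len 4), cursors c1@0 c2@2 c3@3, authorship ....
After op 4 (insert('w')): buffer="wiuwmwf" (len 7), cursors c1@1 c2@4 c3@6, authorship 1..2.3.
After op 5 (move_right): buffer="wiuwmwf" (len 7), cursors c1@2 c2@5 c3@7, authorship 1..2.3.
Authorship (.=original, N=cursor N): 1 . . 2 . 3 .
Index 0: author = 1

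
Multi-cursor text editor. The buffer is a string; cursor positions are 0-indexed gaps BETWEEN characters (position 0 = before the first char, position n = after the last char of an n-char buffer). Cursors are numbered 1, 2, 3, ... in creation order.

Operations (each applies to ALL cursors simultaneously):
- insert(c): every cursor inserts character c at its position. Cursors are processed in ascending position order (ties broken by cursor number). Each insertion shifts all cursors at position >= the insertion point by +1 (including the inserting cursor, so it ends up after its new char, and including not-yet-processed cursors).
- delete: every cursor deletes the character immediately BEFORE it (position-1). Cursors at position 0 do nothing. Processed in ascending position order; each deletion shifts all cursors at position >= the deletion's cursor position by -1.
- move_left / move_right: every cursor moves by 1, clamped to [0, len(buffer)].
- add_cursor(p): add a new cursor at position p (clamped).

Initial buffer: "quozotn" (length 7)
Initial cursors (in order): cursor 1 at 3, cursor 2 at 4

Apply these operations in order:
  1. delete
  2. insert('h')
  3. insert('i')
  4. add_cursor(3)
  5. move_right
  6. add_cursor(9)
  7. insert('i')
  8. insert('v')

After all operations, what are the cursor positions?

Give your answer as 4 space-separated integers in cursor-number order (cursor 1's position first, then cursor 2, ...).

After op 1 (delete): buffer="quotn" (len 5), cursors c1@2 c2@2, authorship .....
After op 2 (insert('h')): buffer="quhhotn" (len 7), cursors c1@4 c2@4, authorship ..12...
After op 3 (insert('i')): buffer="quhhiiotn" (len 9), cursors c1@6 c2@6, authorship ..1212...
After op 4 (add_cursor(3)): buffer="quhhiiotn" (len 9), cursors c3@3 c1@6 c2@6, authorship ..1212...
After op 5 (move_right): buffer="quhhiiotn" (len 9), cursors c3@4 c1@7 c2@7, authorship ..1212...
After op 6 (add_cursor(9)): buffer="quhhiiotn" (len 9), cursors c3@4 c1@7 c2@7 c4@9, authorship ..1212...
After op 7 (insert('i')): buffer="quhhiiioiitni" (len 13), cursors c3@5 c1@10 c2@10 c4@13, authorship ..12312.12..4
After op 8 (insert('v')): buffer="quhhiviioiivvtniv" (len 17), cursors c3@6 c1@13 c2@13 c4@17, authorship ..123312.1212..44

Answer: 13 13 6 17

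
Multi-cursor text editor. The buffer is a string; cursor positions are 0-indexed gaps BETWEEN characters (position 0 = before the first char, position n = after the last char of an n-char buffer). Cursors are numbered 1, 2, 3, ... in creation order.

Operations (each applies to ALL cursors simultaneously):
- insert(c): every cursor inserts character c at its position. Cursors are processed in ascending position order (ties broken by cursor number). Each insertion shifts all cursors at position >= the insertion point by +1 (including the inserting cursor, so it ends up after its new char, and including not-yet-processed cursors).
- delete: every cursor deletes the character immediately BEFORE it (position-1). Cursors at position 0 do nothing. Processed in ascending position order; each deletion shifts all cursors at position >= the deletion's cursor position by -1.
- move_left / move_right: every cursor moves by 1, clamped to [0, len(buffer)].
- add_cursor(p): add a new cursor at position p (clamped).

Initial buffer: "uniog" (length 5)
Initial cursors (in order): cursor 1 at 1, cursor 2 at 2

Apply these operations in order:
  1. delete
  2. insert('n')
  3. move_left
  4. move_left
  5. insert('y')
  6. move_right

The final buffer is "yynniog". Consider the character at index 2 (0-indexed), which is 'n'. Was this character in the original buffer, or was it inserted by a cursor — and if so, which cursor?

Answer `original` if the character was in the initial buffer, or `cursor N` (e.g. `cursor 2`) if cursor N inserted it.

After op 1 (delete): buffer="iog" (len 3), cursors c1@0 c2@0, authorship ...
After op 2 (insert('n')): buffer="nniog" (len 5), cursors c1@2 c2@2, authorship 12...
After op 3 (move_left): buffer="nniog" (len 5), cursors c1@1 c2@1, authorship 12...
After op 4 (move_left): buffer="nniog" (len 5), cursors c1@0 c2@0, authorship 12...
After op 5 (insert('y')): buffer="yynniog" (len 7), cursors c1@2 c2@2, authorship 1212...
After op 6 (move_right): buffer="yynniog" (len 7), cursors c1@3 c2@3, authorship 1212...
Authorship (.=original, N=cursor N): 1 2 1 2 . . .
Index 2: author = 1

Answer: cursor 1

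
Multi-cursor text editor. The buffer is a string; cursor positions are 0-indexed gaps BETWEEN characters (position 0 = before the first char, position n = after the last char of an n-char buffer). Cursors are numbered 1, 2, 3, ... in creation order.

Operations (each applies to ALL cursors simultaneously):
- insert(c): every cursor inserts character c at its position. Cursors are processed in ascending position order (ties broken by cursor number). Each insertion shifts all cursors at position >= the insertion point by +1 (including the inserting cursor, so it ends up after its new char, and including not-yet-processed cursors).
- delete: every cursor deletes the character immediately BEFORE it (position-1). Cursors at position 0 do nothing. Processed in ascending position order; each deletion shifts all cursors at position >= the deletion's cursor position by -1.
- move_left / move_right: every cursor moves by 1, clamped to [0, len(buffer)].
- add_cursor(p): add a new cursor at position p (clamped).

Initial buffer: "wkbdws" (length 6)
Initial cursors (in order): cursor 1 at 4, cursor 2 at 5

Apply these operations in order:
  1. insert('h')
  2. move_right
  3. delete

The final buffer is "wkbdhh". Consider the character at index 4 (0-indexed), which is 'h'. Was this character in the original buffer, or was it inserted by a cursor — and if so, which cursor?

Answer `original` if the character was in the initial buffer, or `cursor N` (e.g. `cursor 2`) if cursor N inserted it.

Answer: cursor 1

Derivation:
After op 1 (insert('h')): buffer="wkbdhwhs" (len 8), cursors c1@5 c2@7, authorship ....1.2.
After op 2 (move_right): buffer="wkbdhwhs" (len 8), cursors c1@6 c2@8, authorship ....1.2.
After op 3 (delete): buffer="wkbdhh" (len 6), cursors c1@5 c2@6, authorship ....12
Authorship (.=original, N=cursor N): . . . . 1 2
Index 4: author = 1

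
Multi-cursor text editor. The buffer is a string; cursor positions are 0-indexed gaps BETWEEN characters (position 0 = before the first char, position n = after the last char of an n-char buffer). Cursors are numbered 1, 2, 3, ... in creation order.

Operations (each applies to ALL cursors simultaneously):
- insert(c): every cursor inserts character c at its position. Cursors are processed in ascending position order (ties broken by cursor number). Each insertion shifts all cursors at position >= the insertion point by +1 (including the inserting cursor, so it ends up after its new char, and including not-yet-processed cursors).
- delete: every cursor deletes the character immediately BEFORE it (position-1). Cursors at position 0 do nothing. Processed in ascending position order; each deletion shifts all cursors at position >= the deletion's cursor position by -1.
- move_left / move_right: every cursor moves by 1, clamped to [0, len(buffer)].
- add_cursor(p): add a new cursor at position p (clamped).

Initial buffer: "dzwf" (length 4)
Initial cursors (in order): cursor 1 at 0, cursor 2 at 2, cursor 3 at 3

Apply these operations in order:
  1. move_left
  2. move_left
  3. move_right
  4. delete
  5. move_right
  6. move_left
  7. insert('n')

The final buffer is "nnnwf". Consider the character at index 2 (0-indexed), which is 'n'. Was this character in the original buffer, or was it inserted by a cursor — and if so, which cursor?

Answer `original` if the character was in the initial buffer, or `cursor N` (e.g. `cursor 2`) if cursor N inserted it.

Answer: cursor 3

Derivation:
After op 1 (move_left): buffer="dzwf" (len 4), cursors c1@0 c2@1 c3@2, authorship ....
After op 2 (move_left): buffer="dzwf" (len 4), cursors c1@0 c2@0 c3@1, authorship ....
After op 3 (move_right): buffer="dzwf" (len 4), cursors c1@1 c2@1 c3@2, authorship ....
After op 4 (delete): buffer="wf" (len 2), cursors c1@0 c2@0 c3@0, authorship ..
After op 5 (move_right): buffer="wf" (len 2), cursors c1@1 c2@1 c3@1, authorship ..
After op 6 (move_left): buffer="wf" (len 2), cursors c1@0 c2@0 c3@0, authorship ..
After op 7 (insert('n')): buffer="nnnwf" (len 5), cursors c1@3 c2@3 c3@3, authorship 123..
Authorship (.=original, N=cursor N): 1 2 3 . .
Index 2: author = 3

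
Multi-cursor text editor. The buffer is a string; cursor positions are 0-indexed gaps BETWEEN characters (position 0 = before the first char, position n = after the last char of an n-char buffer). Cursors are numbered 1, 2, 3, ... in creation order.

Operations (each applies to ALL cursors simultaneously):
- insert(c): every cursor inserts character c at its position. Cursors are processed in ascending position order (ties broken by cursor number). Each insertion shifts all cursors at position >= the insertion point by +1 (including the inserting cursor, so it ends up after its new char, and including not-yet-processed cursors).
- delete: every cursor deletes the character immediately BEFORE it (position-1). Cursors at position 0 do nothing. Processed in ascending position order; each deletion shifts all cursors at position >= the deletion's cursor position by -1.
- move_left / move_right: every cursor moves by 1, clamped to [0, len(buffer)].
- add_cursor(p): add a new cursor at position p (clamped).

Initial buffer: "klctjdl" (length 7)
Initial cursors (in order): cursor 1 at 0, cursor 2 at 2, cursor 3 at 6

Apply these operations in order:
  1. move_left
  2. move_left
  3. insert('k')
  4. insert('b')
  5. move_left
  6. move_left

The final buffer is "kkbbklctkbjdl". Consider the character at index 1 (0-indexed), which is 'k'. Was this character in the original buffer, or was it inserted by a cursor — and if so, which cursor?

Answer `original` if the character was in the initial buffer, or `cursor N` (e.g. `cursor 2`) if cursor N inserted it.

After op 1 (move_left): buffer="klctjdl" (len 7), cursors c1@0 c2@1 c3@5, authorship .......
After op 2 (move_left): buffer="klctjdl" (len 7), cursors c1@0 c2@0 c3@4, authorship .......
After op 3 (insert('k')): buffer="kkklctkjdl" (len 10), cursors c1@2 c2@2 c3@7, authorship 12....3...
After op 4 (insert('b')): buffer="kkbbklctkbjdl" (len 13), cursors c1@4 c2@4 c3@10, authorship 1212....33...
After op 5 (move_left): buffer="kkbbklctkbjdl" (len 13), cursors c1@3 c2@3 c3@9, authorship 1212....33...
After op 6 (move_left): buffer="kkbbklctkbjdl" (len 13), cursors c1@2 c2@2 c3@8, authorship 1212....33...
Authorship (.=original, N=cursor N): 1 2 1 2 . . . . 3 3 . . .
Index 1: author = 2

Answer: cursor 2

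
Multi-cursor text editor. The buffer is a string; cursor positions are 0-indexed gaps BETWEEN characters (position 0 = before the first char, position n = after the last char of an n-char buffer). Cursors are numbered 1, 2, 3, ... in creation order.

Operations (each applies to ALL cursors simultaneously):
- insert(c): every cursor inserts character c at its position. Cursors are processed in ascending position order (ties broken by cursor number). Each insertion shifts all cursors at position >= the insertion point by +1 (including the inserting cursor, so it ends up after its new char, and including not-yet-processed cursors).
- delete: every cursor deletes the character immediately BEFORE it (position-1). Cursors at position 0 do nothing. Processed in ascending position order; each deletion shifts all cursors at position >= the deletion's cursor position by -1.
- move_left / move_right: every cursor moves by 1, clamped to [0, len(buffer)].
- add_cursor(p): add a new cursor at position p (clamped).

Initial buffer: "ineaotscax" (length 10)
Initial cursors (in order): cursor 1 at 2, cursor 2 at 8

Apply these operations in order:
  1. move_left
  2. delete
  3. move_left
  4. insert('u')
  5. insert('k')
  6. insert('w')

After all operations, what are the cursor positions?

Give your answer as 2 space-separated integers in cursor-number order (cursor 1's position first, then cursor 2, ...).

After op 1 (move_left): buffer="ineaotscax" (len 10), cursors c1@1 c2@7, authorship ..........
After op 2 (delete): buffer="neaotcax" (len 8), cursors c1@0 c2@5, authorship ........
After op 3 (move_left): buffer="neaotcax" (len 8), cursors c1@0 c2@4, authorship ........
After op 4 (insert('u')): buffer="uneaoutcax" (len 10), cursors c1@1 c2@6, authorship 1....2....
After op 5 (insert('k')): buffer="ukneaouktcax" (len 12), cursors c1@2 c2@8, authorship 11....22....
After op 6 (insert('w')): buffer="ukwneaoukwtcax" (len 14), cursors c1@3 c2@10, authorship 111....222....

Answer: 3 10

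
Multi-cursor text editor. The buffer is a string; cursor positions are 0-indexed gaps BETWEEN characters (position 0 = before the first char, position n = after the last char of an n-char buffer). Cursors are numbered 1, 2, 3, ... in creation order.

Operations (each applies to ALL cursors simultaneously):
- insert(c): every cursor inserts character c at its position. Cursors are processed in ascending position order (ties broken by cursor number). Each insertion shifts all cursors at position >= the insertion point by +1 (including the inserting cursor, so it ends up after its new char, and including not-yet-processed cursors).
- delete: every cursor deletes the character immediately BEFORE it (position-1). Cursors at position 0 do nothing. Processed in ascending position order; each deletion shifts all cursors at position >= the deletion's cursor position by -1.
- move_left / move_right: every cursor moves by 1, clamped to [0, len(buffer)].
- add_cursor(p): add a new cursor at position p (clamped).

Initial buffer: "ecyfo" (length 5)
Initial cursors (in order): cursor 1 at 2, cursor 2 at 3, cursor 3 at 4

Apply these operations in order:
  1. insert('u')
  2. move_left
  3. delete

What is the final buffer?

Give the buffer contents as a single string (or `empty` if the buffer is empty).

Answer: euuuo

Derivation:
After op 1 (insert('u')): buffer="ecuyufuo" (len 8), cursors c1@3 c2@5 c3@7, authorship ..1.2.3.
After op 2 (move_left): buffer="ecuyufuo" (len 8), cursors c1@2 c2@4 c3@6, authorship ..1.2.3.
After op 3 (delete): buffer="euuuo" (len 5), cursors c1@1 c2@2 c3@3, authorship .123.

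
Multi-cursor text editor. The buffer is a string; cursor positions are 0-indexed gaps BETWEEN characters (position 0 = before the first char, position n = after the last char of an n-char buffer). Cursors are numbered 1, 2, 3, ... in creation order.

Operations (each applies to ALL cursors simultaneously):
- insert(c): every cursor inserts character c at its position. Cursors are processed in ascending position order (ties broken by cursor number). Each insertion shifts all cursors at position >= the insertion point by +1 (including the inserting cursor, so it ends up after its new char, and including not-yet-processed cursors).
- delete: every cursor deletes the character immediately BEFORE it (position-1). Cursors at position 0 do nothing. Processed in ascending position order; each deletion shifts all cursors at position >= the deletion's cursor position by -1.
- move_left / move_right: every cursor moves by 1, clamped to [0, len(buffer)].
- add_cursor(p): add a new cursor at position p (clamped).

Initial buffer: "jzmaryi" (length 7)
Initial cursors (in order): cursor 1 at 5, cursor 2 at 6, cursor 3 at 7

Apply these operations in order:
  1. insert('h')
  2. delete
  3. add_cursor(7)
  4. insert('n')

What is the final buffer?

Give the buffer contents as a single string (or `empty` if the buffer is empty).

Answer: jzmarnyninn

Derivation:
After op 1 (insert('h')): buffer="jzmarhyhih" (len 10), cursors c1@6 c2@8 c3@10, authorship .....1.2.3
After op 2 (delete): buffer="jzmaryi" (len 7), cursors c1@5 c2@6 c3@7, authorship .......
After op 3 (add_cursor(7)): buffer="jzmaryi" (len 7), cursors c1@5 c2@6 c3@7 c4@7, authorship .......
After op 4 (insert('n')): buffer="jzmarnyninn" (len 11), cursors c1@6 c2@8 c3@11 c4@11, authorship .....1.2.34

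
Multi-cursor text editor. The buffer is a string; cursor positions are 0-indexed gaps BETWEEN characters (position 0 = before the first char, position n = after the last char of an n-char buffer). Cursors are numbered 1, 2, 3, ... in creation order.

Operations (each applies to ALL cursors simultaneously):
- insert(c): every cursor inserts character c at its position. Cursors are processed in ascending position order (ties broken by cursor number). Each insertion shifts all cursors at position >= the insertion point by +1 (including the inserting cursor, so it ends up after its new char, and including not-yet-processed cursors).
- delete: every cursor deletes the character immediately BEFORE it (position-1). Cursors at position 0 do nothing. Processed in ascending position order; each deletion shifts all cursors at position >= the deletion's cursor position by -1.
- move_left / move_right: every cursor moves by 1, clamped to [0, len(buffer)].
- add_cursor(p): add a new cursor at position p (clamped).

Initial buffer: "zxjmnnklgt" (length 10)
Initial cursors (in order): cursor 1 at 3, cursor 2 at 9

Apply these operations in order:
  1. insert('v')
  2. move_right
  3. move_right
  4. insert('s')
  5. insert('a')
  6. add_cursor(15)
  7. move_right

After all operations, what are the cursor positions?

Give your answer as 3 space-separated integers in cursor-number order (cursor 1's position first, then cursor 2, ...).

Answer: 9 16 16

Derivation:
After op 1 (insert('v')): buffer="zxjvmnnklgvt" (len 12), cursors c1@4 c2@11, authorship ...1......2.
After op 2 (move_right): buffer="zxjvmnnklgvt" (len 12), cursors c1@5 c2@12, authorship ...1......2.
After op 3 (move_right): buffer="zxjvmnnklgvt" (len 12), cursors c1@6 c2@12, authorship ...1......2.
After op 4 (insert('s')): buffer="zxjvmnsnklgvts" (len 14), cursors c1@7 c2@14, authorship ...1..1....2.2
After op 5 (insert('a')): buffer="zxjvmnsanklgvtsa" (len 16), cursors c1@8 c2@16, authorship ...1..11....2.22
After op 6 (add_cursor(15)): buffer="zxjvmnsanklgvtsa" (len 16), cursors c1@8 c3@15 c2@16, authorship ...1..11....2.22
After op 7 (move_right): buffer="zxjvmnsanklgvtsa" (len 16), cursors c1@9 c2@16 c3@16, authorship ...1..11....2.22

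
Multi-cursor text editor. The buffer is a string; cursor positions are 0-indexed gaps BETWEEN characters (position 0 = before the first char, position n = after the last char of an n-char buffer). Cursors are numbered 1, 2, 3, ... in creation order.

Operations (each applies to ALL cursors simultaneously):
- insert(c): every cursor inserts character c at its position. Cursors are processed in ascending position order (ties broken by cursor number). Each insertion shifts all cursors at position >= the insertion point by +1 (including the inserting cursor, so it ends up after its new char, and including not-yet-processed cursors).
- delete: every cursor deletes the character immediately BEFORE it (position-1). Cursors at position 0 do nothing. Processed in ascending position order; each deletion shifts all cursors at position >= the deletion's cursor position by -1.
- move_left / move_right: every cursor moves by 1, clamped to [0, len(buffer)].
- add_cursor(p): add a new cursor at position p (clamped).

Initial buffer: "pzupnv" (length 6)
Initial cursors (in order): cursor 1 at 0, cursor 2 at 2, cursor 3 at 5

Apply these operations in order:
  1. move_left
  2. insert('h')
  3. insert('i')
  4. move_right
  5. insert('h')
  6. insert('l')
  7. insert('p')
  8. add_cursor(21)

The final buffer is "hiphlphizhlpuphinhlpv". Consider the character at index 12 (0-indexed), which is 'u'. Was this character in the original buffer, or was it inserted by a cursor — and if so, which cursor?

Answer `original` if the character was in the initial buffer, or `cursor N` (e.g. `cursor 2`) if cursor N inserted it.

Answer: original

Derivation:
After op 1 (move_left): buffer="pzupnv" (len 6), cursors c1@0 c2@1 c3@4, authorship ......
After op 2 (insert('h')): buffer="hphzuphnv" (len 9), cursors c1@1 c2@3 c3@7, authorship 1.2...3..
After op 3 (insert('i')): buffer="hiphizuphinv" (len 12), cursors c1@2 c2@5 c3@10, authorship 11.22...33..
After op 4 (move_right): buffer="hiphizuphinv" (len 12), cursors c1@3 c2@6 c3@11, authorship 11.22...33..
After op 5 (insert('h')): buffer="hiphhizhuphinhv" (len 15), cursors c1@4 c2@8 c3@14, authorship 11.122.2..33.3.
After op 6 (insert('l')): buffer="hiphlhizhluphinhlv" (len 18), cursors c1@5 c2@10 c3@17, authorship 11.1122.22..33.33.
After op 7 (insert('p')): buffer="hiphlphizhlpuphinhlpv" (len 21), cursors c1@6 c2@12 c3@20, authorship 11.11122.222..33.333.
After op 8 (add_cursor(21)): buffer="hiphlphizhlpuphinhlpv" (len 21), cursors c1@6 c2@12 c3@20 c4@21, authorship 11.11122.222..33.333.
Authorship (.=original, N=cursor N): 1 1 . 1 1 1 2 2 . 2 2 2 . . 3 3 . 3 3 3 .
Index 12: author = original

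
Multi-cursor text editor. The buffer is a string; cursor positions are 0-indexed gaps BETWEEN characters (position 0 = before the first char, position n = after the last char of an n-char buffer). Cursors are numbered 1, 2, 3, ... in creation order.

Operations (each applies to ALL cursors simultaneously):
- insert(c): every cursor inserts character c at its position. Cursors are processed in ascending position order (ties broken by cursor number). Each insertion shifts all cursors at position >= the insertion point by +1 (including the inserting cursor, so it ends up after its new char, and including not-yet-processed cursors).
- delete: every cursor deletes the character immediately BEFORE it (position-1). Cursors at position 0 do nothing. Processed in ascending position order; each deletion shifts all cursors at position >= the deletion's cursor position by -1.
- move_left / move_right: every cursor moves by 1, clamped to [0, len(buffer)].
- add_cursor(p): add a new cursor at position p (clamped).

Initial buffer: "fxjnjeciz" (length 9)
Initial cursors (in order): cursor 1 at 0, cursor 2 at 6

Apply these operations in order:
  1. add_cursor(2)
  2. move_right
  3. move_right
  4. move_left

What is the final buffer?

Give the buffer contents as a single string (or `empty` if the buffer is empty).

After op 1 (add_cursor(2)): buffer="fxjnjeciz" (len 9), cursors c1@0 c3@2 c2@6, authorship .........
After op 2 (move_right): buffer="fxjnjeciz" (len 9), cursors c1@1 c3@3 c2@7, authorship .........
After op 3 (move_right): buffer="fxjnjeciz" (len 9), cursors c1@2 c3@4 c2@8, authorship .........
After op 4 (move_left): buffer="fxjnjeciz" (len 9), cursors c1@1 c3@3 c2@7, authorship .........

Answer: fxjnjeciz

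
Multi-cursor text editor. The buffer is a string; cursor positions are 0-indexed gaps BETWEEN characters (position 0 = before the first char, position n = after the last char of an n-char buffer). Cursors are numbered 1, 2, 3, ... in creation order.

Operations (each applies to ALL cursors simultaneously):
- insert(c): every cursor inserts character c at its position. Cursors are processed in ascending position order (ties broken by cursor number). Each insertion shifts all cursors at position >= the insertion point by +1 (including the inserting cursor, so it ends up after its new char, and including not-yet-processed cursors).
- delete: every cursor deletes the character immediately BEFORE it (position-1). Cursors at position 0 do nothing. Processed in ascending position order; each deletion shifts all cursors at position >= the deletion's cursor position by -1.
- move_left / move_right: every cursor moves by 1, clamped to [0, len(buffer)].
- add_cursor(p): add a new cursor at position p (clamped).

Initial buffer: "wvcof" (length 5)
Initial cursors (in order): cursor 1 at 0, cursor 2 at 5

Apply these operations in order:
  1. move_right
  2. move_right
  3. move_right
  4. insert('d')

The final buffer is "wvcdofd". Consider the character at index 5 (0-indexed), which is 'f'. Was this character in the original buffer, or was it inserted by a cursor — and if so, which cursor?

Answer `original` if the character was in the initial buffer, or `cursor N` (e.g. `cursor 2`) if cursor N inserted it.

After op 1 (move_right): buffer="wvcof" (len 5), cursors c1@1 c2@5, authorship .....
After op 2 (move_right): buffer="wvcof" (len 5), cursors c1@2 c2@5, authorship .....
After op 3 (move_right): buffer="wvcof" (len 5), cursors c1@3 c2@5, authorship .....
After op 4 (insert('d')): buffer="wvcdofd" (len 7), cursors c1@4 c2@7, authorship ...1..2
Authorship (.=original, N=cursor N): . . . 1 . . 2
Index 5: author = original

Answer: original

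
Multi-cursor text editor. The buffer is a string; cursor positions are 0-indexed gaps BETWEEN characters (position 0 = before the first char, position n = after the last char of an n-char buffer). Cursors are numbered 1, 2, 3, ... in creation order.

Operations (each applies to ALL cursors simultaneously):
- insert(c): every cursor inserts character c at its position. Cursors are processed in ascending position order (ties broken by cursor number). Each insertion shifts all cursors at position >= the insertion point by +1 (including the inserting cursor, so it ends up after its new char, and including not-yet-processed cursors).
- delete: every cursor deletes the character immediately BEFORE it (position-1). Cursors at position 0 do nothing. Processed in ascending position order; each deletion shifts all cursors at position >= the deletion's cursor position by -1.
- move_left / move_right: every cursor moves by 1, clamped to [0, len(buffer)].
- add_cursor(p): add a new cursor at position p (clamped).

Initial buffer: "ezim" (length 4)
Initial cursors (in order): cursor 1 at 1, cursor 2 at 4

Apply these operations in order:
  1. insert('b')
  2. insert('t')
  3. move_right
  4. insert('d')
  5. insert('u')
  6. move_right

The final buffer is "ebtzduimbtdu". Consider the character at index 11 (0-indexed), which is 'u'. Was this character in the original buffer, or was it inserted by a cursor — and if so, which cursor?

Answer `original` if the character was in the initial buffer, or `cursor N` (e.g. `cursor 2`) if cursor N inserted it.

Answer: cursor 2

Derivation:
After op 1 (insert('b')): buffer="ebzimb" (len 6), cursors c1@2 c2@6, authorship .1...2
After op 2 (insert('t')): buffer="ebtzimbt" (len 8), cursors c1@3 c2@8, authorship .11...22
After op 3 (move_right): buffer="ebtzimbt" (len 8), cursors c1@4 c2@8, authorship .11...22
After op 4 (insert('d')): buffer="ebtzdimbtd" (len 10), cursors c1@5 c2@10, authorship .11.1..222
After op 5 (insert('u')): buffer="ebtzduimbtdu" (len 12), cursors c1@6 c2@12, authorship .11.11..2222
After op 6 (move_right): buffer="ebtzduimbtdu" (len 12), cursors c1@7 c2@12, authorship .11.11..2222
Authorship (.=original, N=cursor N): . 1 1 . 1 1 . . 2 2 2 2
Index 11: author = 2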